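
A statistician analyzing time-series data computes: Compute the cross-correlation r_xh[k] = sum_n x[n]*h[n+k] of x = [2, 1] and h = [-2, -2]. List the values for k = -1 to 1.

Both sequences indexed from 0 and zero outside their support.
Lags with overlap: k = -1 to 1.
  r_xh[-1] = x[1]*h[0] = -2
  r_xh[0] = x[0]*h[0] + x[1]*h[1] = -6
  r_xh[1] = x[0]*h[1] = -4
r_xh = [-2, -6, -4] (for k = -1, ..., 1)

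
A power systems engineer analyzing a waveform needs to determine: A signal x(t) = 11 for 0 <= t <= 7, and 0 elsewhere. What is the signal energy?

Energy = integral of |x(t)|^2 dt over the signal duration
= 11^2 * 7 = 121 * 7 = 847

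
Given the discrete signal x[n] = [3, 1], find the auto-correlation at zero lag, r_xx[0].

The auto-correlation at zero lag r_xx[0] equals the signal energy.
r_xx[0] = sum of x[n]^2 = 3^2 + 1^2
= 9 + 1 = 10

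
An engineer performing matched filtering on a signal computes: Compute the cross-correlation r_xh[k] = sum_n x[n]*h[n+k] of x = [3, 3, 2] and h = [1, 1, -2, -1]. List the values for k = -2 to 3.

Both sequences indexed from 0 and zero outside their support.
Lags with overlap: k = -2 to 3.
  r_xh[-2] = x[2]*h[0] = 2
  r_xh[-1] = x[1]*h[0] + x[2]*h[1] = 5
  r_xh[0] = x[0]*h[0] + x[1]*h[1] + x[2]*h[2] = 2
  r_xh[1] = x[0]*h[1] + x[1]*h[2] + x[2]*h[3] = -5
  r_xh[2] = x[0]*h[2] + x[1]*h[3] = -9
  r_xh[3] = x[0]*h[3] = -3
r_xh = [2, 5, 2, -5, -9, -3] (for k = -2, ..., 3)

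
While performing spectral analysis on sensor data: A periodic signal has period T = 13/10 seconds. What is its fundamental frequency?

The fundamental frequency is the reciprocal of the period.
f = 1/T = 1/(13/10) = 10/13 Hz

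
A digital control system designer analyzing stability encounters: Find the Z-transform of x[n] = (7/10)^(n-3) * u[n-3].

Time-shifting property: if X(z) = Z{x[n]}, then Z{x[n-d]} = z^(-d) * X(z)
X(z) = z/(z - 7/10) for x[n] = (7/10)^n * u[n]
Z{x[n-3]} = z^(-3) * z/(z - 7/10) = z^(-2)/(z - 7/10)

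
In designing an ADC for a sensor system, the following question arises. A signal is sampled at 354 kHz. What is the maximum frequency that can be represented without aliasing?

The maximum frequency that can be represented without aliasing
is the Nyquist frequency: f_max = f_s / 2 = 354 kHz / 2 = 177 kHz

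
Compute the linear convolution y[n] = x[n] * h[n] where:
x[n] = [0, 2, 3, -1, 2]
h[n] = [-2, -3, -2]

y[n] = sum_k x[k]*h[n-k]. Output length = len(x) + len(h) - 1 = 5 + 3 - 1 = 7.
y[0] = 0*-2 = 0
y[1] = 2*-2 + 0*-3 = -4
y[2] = 3*-2 + 2*-3 + 0*-2 = -12
y[3] = -1*-2 + 3*-3 + 2*-2 = -11
y[4] = 2*-2 + -1*-3 + 3*-2 = -7
y[5] = 2*-3 + -1*-2 = -4
y[6] = 2*-2 = -4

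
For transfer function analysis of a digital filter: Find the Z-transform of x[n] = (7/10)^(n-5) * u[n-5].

Time-shifting property: if X(z) = Z{x[n]}, then Z{x[n-d]} = z^(-d) * X(z)
X(z) = z/(z - 7/10) for x[n] = (7/10)^n * u[n]
Z{x[n-5]} = z^(-5) * z/(z - 7/10) = z^(-4)/(z - 7/10)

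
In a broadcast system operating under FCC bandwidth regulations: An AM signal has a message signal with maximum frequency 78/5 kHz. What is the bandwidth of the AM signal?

In AM (double-sideband), the bandwidth is twice the message frequency.
BW = 2 * f_m = 2 * 78/5 kHz = 156/5 kHz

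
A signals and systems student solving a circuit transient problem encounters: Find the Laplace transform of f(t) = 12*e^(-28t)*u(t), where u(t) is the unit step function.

Standard Laplace transform pair:
e^(-at)*u(t) <-> 1/(s+a)
With a = 28: L{12*e^(-28t)*u(t)} = 12/(s+28), ROC: Re(s) > -28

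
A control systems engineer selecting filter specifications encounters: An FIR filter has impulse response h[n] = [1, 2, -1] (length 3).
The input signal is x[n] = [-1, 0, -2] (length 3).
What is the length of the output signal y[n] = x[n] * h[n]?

For linear convolution, the output length is:
len(y) = len(x) + len(h) - 1 = 3 + 3 - 1 = 5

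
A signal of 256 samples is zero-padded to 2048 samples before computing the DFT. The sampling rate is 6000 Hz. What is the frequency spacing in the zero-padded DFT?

Original DFT: N = 256, resolution = f_s/N = 6000/256 = 375/16 Hz
Zero-padded DFT: N = 2048, resolution = f_s/N = 6000/2048 = 375/128 Hz
Zero-padding interpolates the spectrum (finer frequency grid)
but does NOT improve the true spectral resolution (ability to resolve close frequencies).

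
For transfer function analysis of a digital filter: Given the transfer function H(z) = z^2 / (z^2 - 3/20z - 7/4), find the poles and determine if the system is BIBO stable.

Poles are roots of the denominator: z^2 - 3/20z - 7/4 = 0.
Quadratic formula: z = [-(-3/20) +/- sqrt((-3/20)^2 - 4*(-7/4))] / 2
Discriminant = 9/400 + 7 = 2809/400; sqrt = 53/20.
z = (3/20 +/- 53/20) / 2 => z = 7/5 or z = -5/4.
|p1| = 7/5, |p2| = 5/4.
For BIBO stability, all poles must lie inside the unit circle (|p| < 1).
System is UNSTABLE since at least one |p| >= 1.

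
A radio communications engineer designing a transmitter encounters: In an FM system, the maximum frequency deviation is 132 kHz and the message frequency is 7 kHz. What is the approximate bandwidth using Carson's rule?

Carson's rule: BW = 2*(delta_f + f_m)
= 2*(132 + 7) kHz = 278 kHz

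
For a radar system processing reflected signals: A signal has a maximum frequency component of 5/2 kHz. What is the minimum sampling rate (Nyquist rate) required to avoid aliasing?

By the Nyquist-Shannon sampling theorem,
the minimum sampling rate (Nyquist rate) must be at least 2 * f_max.
Nyquist rate = 2 * 5/2 kHz = 5 kHz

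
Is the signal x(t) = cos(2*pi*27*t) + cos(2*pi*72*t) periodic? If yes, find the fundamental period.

f1 = 27 Hz, f2 = 72 Hz
Period T1 = 1/27, T2 = 1/72
Ratio T1/T2 = 72/27, which is rational.
The signal is periodic with fundamental period T = 1/GCD(27,72) = 1/9 s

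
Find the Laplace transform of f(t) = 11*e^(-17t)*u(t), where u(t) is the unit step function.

Standard Laplace transform pair:
e^(-at)*u(t) <-> 1/(s+a)
With a = 17: L{11*e^(-17t)*u(t)} = 11/(s+17), ROC: Re(s) > -17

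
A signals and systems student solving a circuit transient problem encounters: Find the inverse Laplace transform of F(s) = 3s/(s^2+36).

Standard pair: s/(s^2+w^2) <-> cos(wt)*u(t)
With k=3, w=6: f(t) = 3*cos(6t)*u(t)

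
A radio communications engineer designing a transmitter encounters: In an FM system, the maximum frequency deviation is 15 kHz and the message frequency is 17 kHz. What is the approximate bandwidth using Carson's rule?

Carson's rule: BW = 2*(delta_f + f_m)
= 2*(15 + 17) kHz = 64 kHz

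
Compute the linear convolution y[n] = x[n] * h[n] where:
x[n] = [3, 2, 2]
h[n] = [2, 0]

y[n] = sum_k x[k]*h[n-k]. Output length = len(x) + len(h) - 1 = 3 + 2 - 1 = 4.
y[0] = 3*2 = 6
y[1] = 2*2 + 3*0 = 4
y[2] = 2*2 + 2*0 = 4
y[3] = 2*0 = 0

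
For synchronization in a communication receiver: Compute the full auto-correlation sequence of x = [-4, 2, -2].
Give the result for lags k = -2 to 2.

r_xx[k] = sum_m x[m]*x[m+k], indexed from 0, for k = -2 to 2:
  r_xx[-2] = x[2]*x[0] = 8
  r_xx[-1] = x[1]*x[0] + x[2]*x[1] = -12
  r_xx[0] = x[0]*x[0] + x[1]*x[1] + x[2]*x[2] = 24
  r_xx[1] = x[0]*x[1] + x[1]*x[2] = -12
  r_xx[2] = x[0]*x[2] = 8
r_xx = [8, -12, 24, -12, 8]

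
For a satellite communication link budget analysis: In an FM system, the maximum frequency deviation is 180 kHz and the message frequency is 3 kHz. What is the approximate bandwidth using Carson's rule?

Carson's rule: BW = 2*(delta_f + f_m)
= 2*(180 + 3) kHz = 366 kHz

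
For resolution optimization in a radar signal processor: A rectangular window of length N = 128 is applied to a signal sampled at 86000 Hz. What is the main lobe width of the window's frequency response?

For a rectangular window of length N,
the main lobe width in frequency is 2*f_s/N.
= 2*86000/128 = 5375/4 Hz
This determines the minimum frequency separation for resolving two sinusoids.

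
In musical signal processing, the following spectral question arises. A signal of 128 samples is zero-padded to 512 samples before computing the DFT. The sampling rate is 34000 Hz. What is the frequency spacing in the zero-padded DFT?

Original DFT: N = 128, resolution = f_s/N = 34000/128 = 2125/8 Hz
Zero-padded DFT: N = 512, resolution = f_s/N = 34000/512 = 2125/32 Hz
Zero-padding interpolates the spectrum (finer frequency grid)
but does NOT improve the true spectral resolution (ability to resolve close frequencies).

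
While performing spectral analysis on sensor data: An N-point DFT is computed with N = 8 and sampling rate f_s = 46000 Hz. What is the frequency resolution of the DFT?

DFT frequency resolution = f_s / N
= 46000 / 8 = 5750 Hz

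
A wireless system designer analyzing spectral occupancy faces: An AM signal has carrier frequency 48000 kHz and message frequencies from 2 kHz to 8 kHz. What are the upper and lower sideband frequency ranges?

Upper sideband (USB) = fc + [fm_low, fm_high] = 48000 + [2, 8] = [48002, 48008] kHz
Lower sideband (LSB) = fc - [fm_high, fm_low] = 48000 - [8, 2] = [47992, 47998] kHz
Total occupied spectrum: 47992 kHz to 48008 kHz (plus carrier at 48000 kHz)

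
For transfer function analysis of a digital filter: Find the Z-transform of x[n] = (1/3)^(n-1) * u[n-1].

Time-shifting property: if X(z) = Z{x[n]}, then Z{x[n-d]} = z^(-d) * X(z)
X(z) = z/(z - 1/3) for x[n] = (1/3)^n * u[n]
Z{x[n-1]} = z^(-1) * z/(z - 1/3) = 1/(z - 1/3)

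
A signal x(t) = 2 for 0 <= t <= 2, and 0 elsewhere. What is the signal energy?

Energy = integral of |x(t)|^2 dt over the signal duration
= 2^2 * 2 = 4 * 2 = 8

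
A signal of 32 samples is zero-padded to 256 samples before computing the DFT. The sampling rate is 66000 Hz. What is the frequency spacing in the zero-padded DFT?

Original DFT: N = 32, resolution = f_s/N = 66000/32 = 4125/2 Hz
Zero-padded DFT: N = 256, resolution = f_s/N = 66000/256 = 4125/16 Hz
Zero-padding interpolates the spectrum (finer frequency grid)
but does NOT improve the true spectral resolution (ability to resolve close frequencies).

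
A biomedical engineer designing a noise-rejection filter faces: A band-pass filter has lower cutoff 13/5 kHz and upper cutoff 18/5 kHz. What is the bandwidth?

Bandwidth = f_high - f_low
= 18/5 kHz - 13/5 kHz = 1 kHz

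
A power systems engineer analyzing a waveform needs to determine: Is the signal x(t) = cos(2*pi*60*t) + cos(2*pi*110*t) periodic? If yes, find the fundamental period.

f1 = 60 Hz, f2 = 110 Hz
Period T1 = 1/60, T2 = 1/110
Ratio T1/T2 = 110/60, which is rational.
The signal is periodic with fundamental period T = 1/GCD(60,110) = 1/10 s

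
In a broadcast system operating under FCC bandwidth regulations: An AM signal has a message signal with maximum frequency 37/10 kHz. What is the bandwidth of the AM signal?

In AM (double-sideband), the bandwidth is twice the message frequency.
BW = 2 * f_m = 2 * 37/10 kHz = 37/5 kHz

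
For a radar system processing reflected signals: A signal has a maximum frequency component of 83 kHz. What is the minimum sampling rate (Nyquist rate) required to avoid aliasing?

By the Nyquist-Shannon sampling theorem,
the minimum sampling rate (Nyquist rate) must be at least 2 * f_max.
Nyquist rate = 2 * 83 kHz = 166 kHz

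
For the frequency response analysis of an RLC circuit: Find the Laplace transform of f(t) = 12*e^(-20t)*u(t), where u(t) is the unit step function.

Standard Laplace transform pair:
e^(-at)*u(t) <-> 1/(s+a)
With a = 20: L{12*e^(-20t)*u(t)} = 12/(s+20), ROC: Re(s) > -20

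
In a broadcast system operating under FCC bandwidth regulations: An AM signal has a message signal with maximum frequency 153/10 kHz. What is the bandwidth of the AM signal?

In AM (double-sideband), the bandwidth is twice the message frequency.
BW = 2 * f_m = 2 * 153/10 kHz = 153/5 kHz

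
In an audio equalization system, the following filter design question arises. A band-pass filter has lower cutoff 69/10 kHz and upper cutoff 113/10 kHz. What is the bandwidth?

Bandwidth = f_high - f_low
= 113/10 kHz - 69/10 kHz = 22/5 kHz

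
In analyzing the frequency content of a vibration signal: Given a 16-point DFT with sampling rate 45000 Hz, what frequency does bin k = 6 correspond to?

The frequency of DFT bin k is: f_k = k * f_s / N
f_6 = 6 * 45000 / 16 = 16875 Hz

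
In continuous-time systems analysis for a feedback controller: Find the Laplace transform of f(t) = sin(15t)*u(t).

Standard pair: sin(wt)*u(t) <-> w/(s^2+w^2)
With w = 15: L{sin(15t)*u(t)} = 15/(s^2+225)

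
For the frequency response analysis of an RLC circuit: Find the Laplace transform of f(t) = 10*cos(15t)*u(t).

Standard pair: cos(wt)*u(t) <-> s/(s^2+w^2)
With w = 15: L{10*cos(15t)*u(t)} = 10s/(s^2+225)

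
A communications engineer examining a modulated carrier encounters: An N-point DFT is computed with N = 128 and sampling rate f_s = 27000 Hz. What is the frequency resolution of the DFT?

DFT frequency resolution = f_s / N
= 27000 / 128 = 3375/16 Hz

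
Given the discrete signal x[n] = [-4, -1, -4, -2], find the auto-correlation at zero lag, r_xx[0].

The auto-correlation at zero lag r_xx[0] equals the signal energy.
r_xx[0] = sum of x[n]^2 = (-4)^2 + (-1)^2 + (-4)^2 + (-2)^2
= 16 + 1 + 16 + 4 = 37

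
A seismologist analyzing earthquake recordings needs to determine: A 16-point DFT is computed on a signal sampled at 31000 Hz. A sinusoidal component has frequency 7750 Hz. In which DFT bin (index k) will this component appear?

DFT frequency resolution = f_s/N = 31000/16 = 3875/2 Hz
Bin index k = f_signal / resolution = 7750 / 3875/2 = 4
The signal frequency 7750 Hz falls in DFT bin k = 4.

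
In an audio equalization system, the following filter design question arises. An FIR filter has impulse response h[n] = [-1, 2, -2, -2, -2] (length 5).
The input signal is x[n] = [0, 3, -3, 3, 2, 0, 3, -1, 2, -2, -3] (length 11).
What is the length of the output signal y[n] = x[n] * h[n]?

For linear convolution, the output length is:
len(y) = len(x) + len(h) - 1 = 11 + 5 - 1 = 15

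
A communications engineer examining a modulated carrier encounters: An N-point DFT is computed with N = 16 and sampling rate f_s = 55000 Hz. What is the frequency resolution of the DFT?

DFT frequency resolution = f_s / N
= 55000 / 16 = 6875/2 Hz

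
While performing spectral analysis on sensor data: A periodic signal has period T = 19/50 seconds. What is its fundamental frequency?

The fundamental frequency is the reciprocal of the period.
f = 1/T = 1/(19/50) = 50/19 Hz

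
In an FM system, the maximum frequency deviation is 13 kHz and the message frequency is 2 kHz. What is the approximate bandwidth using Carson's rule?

Carson's rule: BW = 2*(delta_f + f_m)
= 2*(13 + 2) kHz = 30 kHz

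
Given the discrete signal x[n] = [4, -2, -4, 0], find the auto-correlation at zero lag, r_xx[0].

The auto-correlation at zero lag r_xx[0] equals the signal energy.
r_xx[0] = sum of x[n]^2 = 4^2 + (-2)^2 + (-4)^2 + 0^2
= 16 + 4 + 16 + 0 = 36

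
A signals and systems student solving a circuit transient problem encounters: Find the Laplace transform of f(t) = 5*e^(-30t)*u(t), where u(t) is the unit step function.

Standard Laplace transform pair:
e^(-at)*u(t) <-> 1/(s+a)
With a = 30: L{5*e^(-30t)*u(t)} = 5/(s+30), ROC: Re(s) > -30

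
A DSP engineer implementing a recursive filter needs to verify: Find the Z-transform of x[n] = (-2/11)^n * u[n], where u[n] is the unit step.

The Z-transform of a^n * u[n] is z/(z-a) for |z| > |a|.
Here a = -2/11, so X(z) = z/(z - (-2/11)) = 11z/(11z + 2)
ROC: |z| > 2/11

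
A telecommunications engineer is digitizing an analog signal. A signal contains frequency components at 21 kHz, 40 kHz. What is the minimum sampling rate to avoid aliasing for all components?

The highest frequency component is f_max = 40 kHz.
Nyquist rate = 2 * f_max = 2 * 40 kHz = 80 kHz.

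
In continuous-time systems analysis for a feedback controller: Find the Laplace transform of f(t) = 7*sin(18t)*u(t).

Standard pair: sin(wt)*u(t) <-> w/(s^2+w^2)
With w = 18: L{7*sin(18t)*u(t)} = 126/(s^2+324)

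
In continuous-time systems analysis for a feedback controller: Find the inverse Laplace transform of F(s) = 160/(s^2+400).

Standard pair: w/(s^2+w^2) <-> sin(wt)*u(t)
Recognize w^2 = 400, so w = 20; numerator 160 = 8*20.
f(t) = 8*sin(20t)*u(t)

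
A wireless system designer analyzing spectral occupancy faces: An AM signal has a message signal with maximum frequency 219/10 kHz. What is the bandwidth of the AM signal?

In AM (double-sideband), the bandwidth is twice the message frequency.
BW = 2 * f_m = 2 * 219/10 kHz = 219/5 kHz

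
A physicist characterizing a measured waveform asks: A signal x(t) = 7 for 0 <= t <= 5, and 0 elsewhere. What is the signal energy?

Energy = integral of |x(t)|^2 dt over the signal duration
= 7^2 * 5 = 49 * 5 = 245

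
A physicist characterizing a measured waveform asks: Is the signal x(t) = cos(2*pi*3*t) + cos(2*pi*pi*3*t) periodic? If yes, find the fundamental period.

f1 = 3 Hz, f2 = 3*pi Hz
Ratio f2/f1 = pi, which is irrational.
Since the frequency ratio is irrational, no common period exists.
The signal is not periodic.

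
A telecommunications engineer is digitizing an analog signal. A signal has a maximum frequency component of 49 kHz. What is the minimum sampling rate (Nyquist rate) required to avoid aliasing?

By the Nyquist-Shannon sampling theorem,
the minimum sampling rate (Nyquist rate) must be at least 2 * f_max.
Nyquist rate = 2 * 49 kHz = 98 kHz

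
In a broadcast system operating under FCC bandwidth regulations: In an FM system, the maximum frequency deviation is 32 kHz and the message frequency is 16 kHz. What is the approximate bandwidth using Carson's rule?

Carson's rule: BW = 2*(delta_f + f_m)
= 2*(32 + 16) kHz = 96 kHz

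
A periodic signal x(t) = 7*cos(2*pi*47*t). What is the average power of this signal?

Average power of A*cos(wt) is A^2/2.
P = 7^2 / 2 = 49/2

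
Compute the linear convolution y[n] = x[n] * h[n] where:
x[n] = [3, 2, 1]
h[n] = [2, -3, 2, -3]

y[n] = sum_k x[k]*h[n-k]. Output length = len(x) + len(h) - 1 = 3 + 4 - 1 = 6.
y[0] = 3*2 = 6
y[1] = 2*2 + 3*-3 = -5
y[2] = 1*2 + 2*-3 + 3*2 = 2
y[3] = 1*-3 + 2*2 + 3*-3 = -8
y[4] = 1*2 + 2*-3 = -4
y[5] = 1*-3 = -3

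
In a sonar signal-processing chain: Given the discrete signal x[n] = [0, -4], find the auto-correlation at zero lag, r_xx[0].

The auto-correlation at zero lag r_xx[0] equals the signal energy.
r_xx[0] = sum of x[n]^2 = 0^2 + (-4)^2
= 0 + 16 = 16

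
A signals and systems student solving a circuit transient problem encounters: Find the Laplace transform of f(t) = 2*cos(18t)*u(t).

Standard pair: cos(wt)*u(t) <-> s/(s^2+w^2)
With w = 18: L{2*cos(18t)*u(t)} = 2s/(s^2+324)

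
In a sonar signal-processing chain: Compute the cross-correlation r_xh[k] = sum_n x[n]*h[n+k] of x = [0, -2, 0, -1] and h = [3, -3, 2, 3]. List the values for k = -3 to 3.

Both sequences indexed from 0 and zero outside their support.
Lags with overlap: k = -3 to 3.
  r_xh[-3] = x[3]*h[0] = -3
  r_xh[-2] = x[2]*h[0] + x[3]*h[1] = 3
  r_xh[-1] = x[1]*h[0] + x[2]*h[1] + x[3]*h[2] = -8
  r_xh[0] = x[0]*h[0] + x[1]*h[1] + x[2]*h[2] + x[3]*h[3] = 3
  r_xh[1] = x[0]*h[1] + x[1]*h[2] + x[2]*h[3] = -4
  r_xh[2] = x[0]*h[2] + x[1]*h[3] = -6
  r_xh[3] = x[0]*h[3] = 0
r_xh = [-3, 3, -8, 3, -4, -6, 0] (for k = -3, ..., 3)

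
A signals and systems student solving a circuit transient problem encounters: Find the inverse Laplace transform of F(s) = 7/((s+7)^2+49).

Standard pair: w/((s+a)^2+w^2) <-> e^(-at)*sin(wt)*u(t)
With a=7, w=7: f(t) = e^(-7t)*sin(7t)*u(t)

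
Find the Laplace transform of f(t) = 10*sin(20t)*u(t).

Standard pair: sin(wt)*u(t) <-> w/(s^2+w^2)
With w = 20: L{10*sin(20t)*u(t)} = 200/(s^2+400)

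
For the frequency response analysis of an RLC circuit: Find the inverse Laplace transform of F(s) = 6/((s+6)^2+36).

Standard pair: w/((s+a)^2+w^2) <-> e^(-at)*sin(wt)*u(t)
With a=6, w=6: f(t) = e^(-6t)*sin(6t)*u(t)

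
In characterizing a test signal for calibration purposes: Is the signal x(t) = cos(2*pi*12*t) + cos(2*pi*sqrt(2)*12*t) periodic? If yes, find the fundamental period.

f1 = 12 Hz, f2 = 12*sqrt(2) Hz
Ratio f2/f1 = sqrt(2), which is irrational.
Since the frequency ratio is irrational, no common period exists.
The signal is not periodic.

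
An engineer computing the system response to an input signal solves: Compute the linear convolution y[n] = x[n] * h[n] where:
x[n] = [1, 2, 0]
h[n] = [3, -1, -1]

y[n] = sum_k x[k]*h[n-k]. Output length = len(x) + len(h) - 1 = 3 + 3 - 1 = 5.
y[0] = 1*3 = 3
y[1] = 2*3 + 1*-1 = 5
y[2] = 0*3 + 2*-1 + 1*-1 = -3
y[3] = 0*-1 + 2*-1 = -2
y[4] = 0*-1 = 0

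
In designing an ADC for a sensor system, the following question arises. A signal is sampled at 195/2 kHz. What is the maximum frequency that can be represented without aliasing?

The maximum frequency that can be represented without aliasing
is the Nyquist frequency: f_max = f_s / 2 = 195/2 kHz / 2 = 195/4 kHz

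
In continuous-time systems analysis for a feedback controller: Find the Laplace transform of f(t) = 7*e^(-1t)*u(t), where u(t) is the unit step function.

Standard Laplace transform pair:
e^(-at)*u(t) <-> 1/(s+a)
With a = 1: L{7*e^(-1t)*u(t)} = 7/(s+1), ROC: Re(s) > -1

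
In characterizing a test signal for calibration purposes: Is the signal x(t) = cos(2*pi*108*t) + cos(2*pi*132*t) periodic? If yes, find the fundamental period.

f1 = 108 Hz, f2 = 132 Hz
Period T1 = 1/108, T2 = 1/132
Ratio T1/T2 = 132/108, which is rational.
The signal is periodic with fundamental period T = 1/GCD(108,132) = 1/12 s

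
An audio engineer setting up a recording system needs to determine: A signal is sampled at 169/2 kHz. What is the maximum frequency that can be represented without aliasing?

The maximum frequency that can be represented without aliasing
is the Nyquist frequency: f_max = f_s / 2 = 169/2 kHz / 2 = 169/4 kHz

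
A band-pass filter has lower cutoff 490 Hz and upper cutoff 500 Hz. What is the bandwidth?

Bandwidth = f_high - f_low
= 500 Hz - 490 Hz = 10 Hz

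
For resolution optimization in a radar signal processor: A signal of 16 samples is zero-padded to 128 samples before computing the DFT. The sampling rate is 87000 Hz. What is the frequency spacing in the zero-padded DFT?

Original DFT: N = 16, resolution = f_s/N = 87000/16 = 10875/2 Hz
Zero-padded DFT: N = 128, resolution = f_s/N = 87000/128 = 10875/16 Hz
Zero-padding interpolates the spectrum (finer frequency grid)
but does NOT improve the true spectral resolution (ability to resolve close frequencies).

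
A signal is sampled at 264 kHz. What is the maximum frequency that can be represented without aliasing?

The maximum frequency that can be represented without aliasing
is the Nyquist frequency: f_max = f_s / 2 = 264 kHz / 2 = 132 kHz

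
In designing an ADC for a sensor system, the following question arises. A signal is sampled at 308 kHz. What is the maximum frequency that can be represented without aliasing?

The maximum frequency that can be represented without aliasing
is the Nyquist frequency: f_max = f_s / 2 = 308 kHz / 2 = 154 kHz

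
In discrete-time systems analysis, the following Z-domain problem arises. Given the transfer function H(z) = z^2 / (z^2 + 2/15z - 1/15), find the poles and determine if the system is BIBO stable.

Poles are roots of the denominator: z^2 + 2/15z - 1/15 = 0.
Quadratic formula: z = [-(2/15) +/- sqrt((2/15)^2 - 4*(-1/15))] / 2
Discriminant = 4/225 + 4/15 = 64/225; sqrt = 8/15.
z = (-2/15 +/- 8/15) / 2 => z = 1/5 or z = -1/3.
|p1| = 1/5, |p2| = 1/3.
For BIBO stability, all poles must lie inside the unit circle (|p| < 1).
System is STABLE since both |p| < 1.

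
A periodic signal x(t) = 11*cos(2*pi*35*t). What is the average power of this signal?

Average power of A*cos(wt) is A^2/2.
P = 11^2 / 2 = 121/2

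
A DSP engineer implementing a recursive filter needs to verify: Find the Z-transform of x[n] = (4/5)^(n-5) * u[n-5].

Time-shifting property: if X(z) = Z{x[n]}, then Z{x[n-d]} = z^(-d) * X(z)
X(z) = z/(z - 4/5) for x[n] = (4/5)^n * u[n]
Z{x[n-5]} = z^(-5) * z/(z - 4/5) = z^(-4)/(z - 4/5)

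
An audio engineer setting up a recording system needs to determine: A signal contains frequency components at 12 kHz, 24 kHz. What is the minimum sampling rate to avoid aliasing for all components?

The highest frequency component is f_max = 24 kHz.
Nyquist rate = 2 * f_max = 2 * 24 kHz = 48 kHz.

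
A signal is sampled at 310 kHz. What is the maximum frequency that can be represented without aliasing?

The maximum frequency that can be represented without aliasing
is the Nyquist frequency: f_max = f_s / 2 = 310 kHz / 2 = 155 kHz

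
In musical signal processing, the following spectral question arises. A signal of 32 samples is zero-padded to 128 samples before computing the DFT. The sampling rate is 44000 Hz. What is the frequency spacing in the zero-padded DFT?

Original DFT: N = 32, resolution = f_s/N = 44000/32 = 1375 Hz
Zero-padded DFT: N = 128, resolution = f_s/N = 44000/128 = 1375/4 Hz
Zero-padding interpolates the spectrum (finer frequency grid)
but does NOT improve the true spectral resolution (ability to resolve close frequencies).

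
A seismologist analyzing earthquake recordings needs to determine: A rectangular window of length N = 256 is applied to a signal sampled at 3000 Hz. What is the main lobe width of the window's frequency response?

For a rectangular window of length N,
the main lobe width in frequency is 2*f_s/N.
= 2*3000/256 = 375/16 Hz
This determines the minimum frequency separation for resolving two sinusoids.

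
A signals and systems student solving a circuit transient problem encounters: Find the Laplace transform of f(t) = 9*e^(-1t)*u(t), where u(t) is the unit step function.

Standard Laplace transform pair:
e^(-at)*u(t) <-> 1/(s+a)
With a = 1: L{9*e^(-1t)*u(t)} = 9/(s+1), ROC: Re(s) > -1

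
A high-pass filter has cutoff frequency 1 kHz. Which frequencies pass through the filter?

A high-pass filter passes all frequencies above the cutoff frequency 1 kHz and attenuates lower frequencies.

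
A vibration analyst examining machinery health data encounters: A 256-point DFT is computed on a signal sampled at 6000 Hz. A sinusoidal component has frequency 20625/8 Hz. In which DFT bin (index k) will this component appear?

DFT frequency resolution = f_s/N = 6000/256 = 375/16 Hz
Bin index k = f_signal / resolution = 20625/8 / 375/16 = 110
The signal frequency 20625/8 Hz falls in DFT bin k = 110.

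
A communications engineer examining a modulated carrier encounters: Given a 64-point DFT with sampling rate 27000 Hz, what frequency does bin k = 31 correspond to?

The frequency of DFT bin k is: f_k = k * f_s / N
f_31 = 31 * 27000 / 64 = 104625/8 Hz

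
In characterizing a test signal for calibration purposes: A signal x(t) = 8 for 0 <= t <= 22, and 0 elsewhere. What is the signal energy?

Energy = integral of |x(t)|^2 dt over the signal duration
= 8^2 * 22 = 64 * 22 = 1408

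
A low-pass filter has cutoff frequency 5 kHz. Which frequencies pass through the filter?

A low-pass filter passes all frequencies below the cutoff frequency 5 kHz and attenuates higher frequencies.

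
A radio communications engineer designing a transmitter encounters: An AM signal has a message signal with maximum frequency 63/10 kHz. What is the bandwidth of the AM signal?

In AM (double-sideband), the bandwidth is twice the message frequency.
BW = 2 * f_m = 2 * 63/10 kHz = 63/5 kHz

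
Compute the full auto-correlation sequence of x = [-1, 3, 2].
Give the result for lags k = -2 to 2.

r_xx[k] = sum_m x[m]*x[m+k], indexed from 0, for k = -2 to 2:
  r_xx[-2] = x[2]*x[0] = -2
  r_xx[-1] = x[1]*x[0] + x[2]*x[1] = 3
  r_xx[0] = x[0]*x[0] + x[1]*x[1] + x[2]*x[2] = 14
  r_xx[1] = x[0]*x[1] + x[1]*x[2] = 3
  r_xx[2] = x[0]*x[2] = -2
r_xx = [-2, 3, 14, 3, -2]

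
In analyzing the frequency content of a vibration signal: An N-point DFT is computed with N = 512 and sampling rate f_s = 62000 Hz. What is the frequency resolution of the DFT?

DFT frequency resolution = f_s / N
= 62000 / 512 = 3875/32 Hz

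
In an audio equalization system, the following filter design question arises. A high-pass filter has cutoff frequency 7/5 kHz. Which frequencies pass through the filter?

A high-pass filter passes all frequencies above the cutoff frequency 7/5 kHz and attenuates lower frequencies.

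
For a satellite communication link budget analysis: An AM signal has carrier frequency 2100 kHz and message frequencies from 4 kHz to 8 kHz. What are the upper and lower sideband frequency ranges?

Upper sideband (USB) = fc + [fm_low, fm_high] = 2100 + [4, 8] = [2104, 2108] kHz
Lower sideband (LSB) = fc - [fm_high, fm_low] = 2100 - [8, 4] = [2092, 2096] kHz
Total occupied spectrum: 2092 kHz to 2108 kHz (plus carrier at 2100 kHz)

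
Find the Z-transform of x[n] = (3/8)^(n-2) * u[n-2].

Time-shifting property: if X(z) = Z{x[n]}, then Z{x[n-d]} = z^(-d) * X(z)
X(z) = z/(z - 3/8) for x[n] = (3/8)^n * u[n]
Z{x[n-2]} = z^(-2) * z/(z - 3/8) = z^(-1)/(z - 3/8)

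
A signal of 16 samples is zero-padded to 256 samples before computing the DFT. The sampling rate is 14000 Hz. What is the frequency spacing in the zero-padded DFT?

Original DFT: N = 16, resolution = f_s/N = 14000/16 = 875 Hz
Zero-padded DFT: N = 256, resolution = f_s/N = 14000/256 = 875/16 Hz
Zero-padding interpolates the spectrum (finer frequency grid)
but does NOT improve the true spectral resolution (ability to resolve close frequencies).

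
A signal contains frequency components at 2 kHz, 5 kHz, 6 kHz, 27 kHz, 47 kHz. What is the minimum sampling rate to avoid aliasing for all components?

The highest frequency component is f_max = 47 kHz.
Nyquist rate = 2 * f_max = 2 * 47 kHz = 94 kHz.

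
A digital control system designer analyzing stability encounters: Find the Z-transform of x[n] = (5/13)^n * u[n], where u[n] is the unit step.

The Z-transform of a^n * u[n] is z/(z-a) for |z| > |a|.
Here a = 5/13, so X(z) = z/(z - (5/13)) = 13z/(13z - 5)
ROC: |z| > 5/13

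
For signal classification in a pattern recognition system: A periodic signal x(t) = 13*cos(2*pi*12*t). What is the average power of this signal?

Average power of A*cos(wt) is A^2/2.
P = 13^2 / 2 = 169/2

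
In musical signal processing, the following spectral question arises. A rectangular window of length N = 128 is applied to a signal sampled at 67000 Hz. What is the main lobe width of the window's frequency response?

For a rectangular window of length N,
the main lobe width in frequency is 2*f_s/N.
= 2*67000/128 = 8375/8 Hz
This determines the minimum frequency separation for resolving two sinusoids.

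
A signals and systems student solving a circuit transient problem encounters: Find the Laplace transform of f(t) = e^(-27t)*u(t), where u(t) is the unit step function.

Standard Laplace transform pair:
e^(-at)*u(t) <-> 1/(s+a)
With a = 27: L{e^(-27t)*u(t)} = 1/(s+27), ROC: Re(s) > -27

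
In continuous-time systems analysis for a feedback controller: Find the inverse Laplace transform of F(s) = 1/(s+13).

Standard pair: k/(s+a) <-> k*e^(-at)*u(t)
With k=1, a=13: f(t) = e^(-13t)*u(t)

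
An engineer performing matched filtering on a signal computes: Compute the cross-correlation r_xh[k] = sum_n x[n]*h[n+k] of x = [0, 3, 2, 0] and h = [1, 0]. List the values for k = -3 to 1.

Both sequences indexed from 0 and zero outside their support.
Lags with overlap: k = -3 to 1.
  r_xh[-3] = x[3]*h[0] = 0
  r_xh[-2] = x[2]*h[0] + x[3]*h[1] = 2
  r_xh[-1] = x[1]*h[0] + x[2]*h[1] = 3
  r_xh[0] = x[0]*h[0] + x[1]*h[1] = 0
  r_xh[1] = x[0]*h[1] = 0
r_xh = [0, 2, 3, 0, 0] (for k = -3, ..., 1)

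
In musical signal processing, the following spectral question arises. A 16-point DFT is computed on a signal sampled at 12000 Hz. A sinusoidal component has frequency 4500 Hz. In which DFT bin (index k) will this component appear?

DFT frequency resolution = f_s/N = 12000/16 = 750 Hz
Bin index k = f_signal / resolution = 4500 / 750 = 6
The signal frequency 4500 Hz falls in DFT bin k = 6.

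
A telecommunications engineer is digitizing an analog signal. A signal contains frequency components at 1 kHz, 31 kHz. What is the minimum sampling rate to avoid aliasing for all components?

The highest frequency component is f_max = 31 kHz.
Nyquist rate = 2 * f_max = 2 * 31 kHz = 62 kHz.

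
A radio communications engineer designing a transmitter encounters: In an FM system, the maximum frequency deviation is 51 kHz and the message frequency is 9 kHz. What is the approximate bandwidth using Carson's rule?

Carson's rule: BW = 2*(delta_f + f_m)
= 2*(51 + 9) kHz = 120 kHz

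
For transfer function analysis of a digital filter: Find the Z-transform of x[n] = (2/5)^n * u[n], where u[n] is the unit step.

The Z-transform of a^n * u[n] is z/(z-a) for |z| > |a|.
Here a = 2/5, so X(z) = z/(z - (2/5)) = 5z/(5z - 2)
ROC: |z| > 2/5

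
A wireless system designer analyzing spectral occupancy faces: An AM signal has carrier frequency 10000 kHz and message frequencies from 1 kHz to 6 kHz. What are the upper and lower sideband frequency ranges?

Upper sideband (USB) = fc + [fm_low, fm_high] = 10000 + [1, 6] = [10001, 10006] kHz
Lower sideband (LSB) = fc - [fm_high, fm_low] = 10000 - [6, 1] = [9994, 9999] kHz
Total occupied spectrum: 9994 kHz to 10006 kHz (plus carrier at 10000 kHz)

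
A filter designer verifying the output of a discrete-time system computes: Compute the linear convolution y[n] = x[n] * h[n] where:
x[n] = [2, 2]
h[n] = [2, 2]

y[n] = sum_k x[k]*h[n-k]. Output length = len(x) + len(h) - 1 = 2 + 2 - 1 = 3.
y[0] = 2*2 = 4
y[1] = 2*2 + 2*2 = 8
y[2] = 2*2 = 4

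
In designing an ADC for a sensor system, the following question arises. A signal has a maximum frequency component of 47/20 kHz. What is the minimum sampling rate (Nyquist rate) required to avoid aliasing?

By the Nyquist-Shannon sampling theorem,
the minimum sampling rate (Nyquist rate) must be at least 2 * f_max.
Nyquist rate = 2 * 47/20 kHz = 47/10 kHz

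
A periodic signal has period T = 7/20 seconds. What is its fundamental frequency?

The fundamental frequency is the reciprocal of the period.
f = 1/T = 1/(7/20) = 20/7 Hz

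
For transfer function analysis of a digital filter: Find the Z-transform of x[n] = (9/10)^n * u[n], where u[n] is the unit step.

The Z-transform of a^n * u[n] is z/(z-a) for |z| > |a|.
Here a = 9/10, so X(z) = z/(z - (9/10)) = 10z/(10z - 9)
ROC: |z| > 9/10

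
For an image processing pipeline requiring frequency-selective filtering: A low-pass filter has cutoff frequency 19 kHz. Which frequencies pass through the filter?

A low-pass filter passes all frequencies below the cutoff frequency 19 kHz and attenuates higher frequencies.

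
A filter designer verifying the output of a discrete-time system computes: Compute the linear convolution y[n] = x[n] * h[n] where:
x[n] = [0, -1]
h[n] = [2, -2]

y[n] = sum_k x[k]*h[n-k]. Output length = len(x) + len(h) - 1 = 2 + 2 - 1 = 3.
y[0] = 0*2 = 0
y[1] = -1*2 + 0*-2 = -2
y[2] = -1*-2 = 2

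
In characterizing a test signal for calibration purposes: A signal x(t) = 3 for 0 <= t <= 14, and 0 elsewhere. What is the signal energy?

Energy = integral of |x(t)|^2 dt over the signal duration
= 3^2 * 14 = 9 * 14 = 126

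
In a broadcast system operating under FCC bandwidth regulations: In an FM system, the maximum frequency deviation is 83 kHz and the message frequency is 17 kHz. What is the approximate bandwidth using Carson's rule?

Carson's rule: BW = 2*(delta_f + f_m)
= 2*(83 + 17) kHz = 200 kHz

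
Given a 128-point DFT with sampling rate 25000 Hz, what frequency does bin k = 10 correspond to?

The frequency of DFT bin k is: f_k = k * f_s / N
f_10 = 10 * 25000 / 128 = 15625/8 Hz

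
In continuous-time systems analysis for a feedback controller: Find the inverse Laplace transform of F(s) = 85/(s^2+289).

Standard pair: w/(s^2+w^2) <-> sin(wt)*u(t)
Recognize w^2 = 289, so w = 17; numerator 85 = 5*17.
f(t) = 5*sin(17t)*u(t)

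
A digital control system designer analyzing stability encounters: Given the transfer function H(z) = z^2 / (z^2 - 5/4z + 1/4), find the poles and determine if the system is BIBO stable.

Poles are roots of the denominator: z^2 - 5/4z + 1/4 = 0.
Quadratic formula: z = [-(-5/4) +/- sqrt((-5/4)^2 - 4*(1/4))] / 2
Discriminant = 25/16 - 1 = 9/16; sqrt = 3/4.
z = (5/4 +/- 3/4) / 2 => z = 1 or z = 1/4.
|p1| = 1, |p2| = 1/4.
For BIBO stability, all poles must lie inside the unit circle (|p| < 1).
System is UNSTABLE since at least one |p| >= 1.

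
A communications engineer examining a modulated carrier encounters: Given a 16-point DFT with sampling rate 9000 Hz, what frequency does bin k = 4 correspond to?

The frequency of DFT bin k is: f_k = k * f_s / N
f_4 = 4 * 9000 / 16 = 2250 Hz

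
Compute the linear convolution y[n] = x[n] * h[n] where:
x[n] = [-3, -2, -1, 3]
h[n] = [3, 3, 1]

y[n] = sum_k x[k]*h[n-k]. Output length = len(x) + len(h) - 1 = 4 + 3 - 1 = 6.
y[0] = -3*3 = -9
y[1] = -2*3 + -3*3 = -15
y[2] = -1*3 + -2*3 + -3*1 = -12
y[3] = 3*3 + -1*3 + -2*1 = 4
y[4] = 3*3 + -1*1 = 8
y[5] = 3*1 = 3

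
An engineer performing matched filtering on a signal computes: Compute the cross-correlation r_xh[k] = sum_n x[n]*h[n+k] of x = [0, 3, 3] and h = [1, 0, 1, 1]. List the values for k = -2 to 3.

Both sequences indexed from 0 and zero outside their support.
Lags with overlap: k = -2 to 3.
  r_xh[-2] = x[2]*h[0] = 3
  r_xh[-1] = x[1]*h[0] + x[2]*h[1] = 3
  r_xh[0] = x[0]*h[0] + x[1]*h[1] + x[2]*h[2] = 3
  r_xh[1] = x[0]*h[1] + x[1]*h[2] + x[2]*h[3] = 6
  r_xh[2] = x[0]*h[2] + x[1]*h[3] = 3
  r_xh[3] = x[0]*h[3] = 0
r_xh = [3, 3, 3, 6, 3, 0] (for k = -2, ..., 3)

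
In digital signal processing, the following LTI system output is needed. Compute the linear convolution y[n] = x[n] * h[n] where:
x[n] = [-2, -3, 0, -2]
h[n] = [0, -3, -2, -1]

y[n] = sum_k x[k]*h[n-k]. Output length = len(x) + len(h) - 1 = 4 + 4 - 1 = 7.
y[0] = -2*0 = 0
y[1] = -3*0 + -2*-3 = 6
y[2] = 0*0 + -3*-3 + -2*-2 = 13
y[3] = -2*0 + 0*-3 + -3*-2 + -2*-1 = 8
y[4] = -2*-3 + 0*-2 + -3*-1 = 9
y[5] = -2*-2 + 0*-1 = 4
y[6] = -2*-1 = 2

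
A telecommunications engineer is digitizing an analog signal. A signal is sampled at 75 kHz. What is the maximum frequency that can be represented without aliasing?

The maximum frequency that can be represented without aliasing
is the Nyquist frequency: f_max = f_s / 2 = 75 kHz / 2 = 75/2 kHz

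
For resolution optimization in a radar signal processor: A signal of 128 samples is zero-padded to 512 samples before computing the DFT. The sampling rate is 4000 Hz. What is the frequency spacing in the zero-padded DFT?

Original DFT: N = 128, resolution = f_s/N = 4000/128 = 125/4 Hz
Zero-padded DFT: N = 512, resolution = f_s/N = 4000/512 = 125/16 Hz
Zero-padding interpolates the spectrum (finer frequency grid)
but does NOT improve the true spectral resolution (ability to resolve close frequencies).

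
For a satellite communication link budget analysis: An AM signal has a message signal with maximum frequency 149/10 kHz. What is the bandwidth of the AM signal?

In AM (double-sideband), the bandwidth is twice the message frequency.
BW = 2 * f_m = 2 * 149/10 kHz = 149/5 kHz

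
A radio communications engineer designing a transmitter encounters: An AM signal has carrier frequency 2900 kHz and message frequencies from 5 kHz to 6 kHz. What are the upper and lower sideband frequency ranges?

Upper sideband (USB) = fc + [fm_low, fm_high] = 2900 + [5, 6] = [2905, 2906] kHz
Lower sideband (LSB) = fc - [fm_high, fm_low] = 2900 - [6, 5] = [2894, 2895] kHz
Total occupied spectrum: 2894 kHz to 2906 kHz (plus carrier at 2900 kHz)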